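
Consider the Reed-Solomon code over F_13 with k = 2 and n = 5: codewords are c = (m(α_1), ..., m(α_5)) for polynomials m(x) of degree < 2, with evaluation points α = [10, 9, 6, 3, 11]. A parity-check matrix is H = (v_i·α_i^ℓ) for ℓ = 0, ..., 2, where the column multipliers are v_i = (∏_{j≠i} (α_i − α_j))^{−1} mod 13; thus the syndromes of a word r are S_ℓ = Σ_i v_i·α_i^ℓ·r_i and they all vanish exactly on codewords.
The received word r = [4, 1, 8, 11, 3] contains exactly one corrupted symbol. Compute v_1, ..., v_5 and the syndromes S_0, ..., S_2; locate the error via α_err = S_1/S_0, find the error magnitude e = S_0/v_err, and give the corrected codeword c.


S = (10, 12, 4), error at position 2, error magnitude e = 9, c = [4, 5, 8, 11, 3].

Step 1: column multipliers v_i = (∏_{j≠i}(α_i − α_j))^{−1} mod 13.
  i = 1 (α = 10): (10−9)(10−6)(10−3)(10−11) = 1·4·7·(−1) = −28 ≡ 11, so v_1 = 11^{−1} = 6 (mod 13).
  i = 2 (α = 9): (9−10)(9−6)(9−3)(9−11) = (−1)·3·6·(−2) = 36 ≡ 10, so v_2 = 10^{−1} = 4 (mod 13).
  i = 3 (α = 6): (6−10)(6−9)(6−3)(6−11) = (−4)·(−3)·3·(−5) = −180 ≡ 2, so v_3 = 2^{−1} = 7 (mod 13).
  i = 4 (α = 3): (3−10)(3−9)(3−6)(3−11) = (−7)·(−6)·(−3)·(−8) = 1008 ≡ 7, so v_4 = 7^{−1} = 2 (mod 13).
  i = 5 (α = 11): (11−10)(11−9)(11−6)(11−3) = 1·2·5·8 = 80 ≡ 2, so v_5 = 2^{−1} = 7 (mod 13).
  v = [6, 4, 7, 2, 7].
Step 2: syndromes of r = [4, 1, 8, 11, 3] (all sums mod 13).
  S_0 = Σ v_i r_i = 6·4 + 4·1 + 7·8 + 2·11 + 7·3 = 127 ≡ 10.
  S_1 = Σ v_i α_i r_i = 6·10·4 + 4·9·1 + 7·6·8 + 2·3·11 + 7·11·3 = 909 ≡ 12.
  α_i^2 mod 13 = [9, 3, 10, 9, 4].
  S_2 = Σ v_i α_i^2 r_i = 6·9·4 + 4·3·1 + 7·10·8 + 2·9·11 + 7·4·3 = 1070 ≡ 4.
  S = (10, 12, 4) ≠ 0, so r is not a codeword (an error is present).
Step 3: locate the error. For a single error e at position i, S_ℓ = v_i·e·α_i^ℓ, so α_err = S_1/S_0.
  S_0^{−1} = 10^{−1} = 4 (mod 13), so α_err = 12·4 = 48 ≡ 9 = α_2. Error position i = 2.
  Consistency check: S_2/S_1 = 4·12 = 48 ≡ 9 = α_err ✓ (single-error assumption holds).
Step 4: error magnitude e = S_0/v_2 = S_0·∏_{j≠2}(α_2 − α_j) = 10·10 = 100 ≡ 9 (mod 13).
Step 5: correct position 2: c_2 = r_2 − e = 1 − 9 ≡ 5 (mod 13). Hence c = [4, 5, 8, 11, 3].
  Check: interpolating c through the α_i gives m(x) = 1 + 12·x (degree < 2) with m(α_i) = c_i for every i, so c is indeed a codeword.


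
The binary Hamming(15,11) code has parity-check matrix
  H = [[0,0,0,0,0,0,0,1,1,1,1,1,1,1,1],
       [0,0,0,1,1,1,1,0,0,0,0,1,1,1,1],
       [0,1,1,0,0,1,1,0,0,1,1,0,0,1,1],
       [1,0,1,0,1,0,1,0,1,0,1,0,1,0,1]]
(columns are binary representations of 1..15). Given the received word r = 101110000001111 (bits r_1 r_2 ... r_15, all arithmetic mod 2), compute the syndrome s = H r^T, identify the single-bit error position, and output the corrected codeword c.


s = (0, 0, 1, 1)^T, error position = 3, corrected codeword c = 100110000001111

Compute s = H r^T mod 2 one row at a time:
  s_1 = 0 + 0 + 0 + 0 + 1 + 1 + 1 + 1 = 4 ≡ 0 (mod 2).
  s_2 = 1 + 1 + 0 + 0 + 1 + 1 + 1 + 1 = 6 ≡ 0 (mod 2).
  s_3 = 0 + 1 + 0 + 0 + 0 + 0 + 1 + 1 = 3 ≡ 1 (mod 2).
  s_4 = 1 + 1 + 1 + 0 + 0 + 0 + 1 + 1 = 5 ≡ 1 (mod 2).
s = (0, 0, 1, 1)^T — this equals column 3 of H (binary 0011), so error is at position 3.
Correct: flip bit 3 of r = 101110000001111 to get c = 100110000001111.


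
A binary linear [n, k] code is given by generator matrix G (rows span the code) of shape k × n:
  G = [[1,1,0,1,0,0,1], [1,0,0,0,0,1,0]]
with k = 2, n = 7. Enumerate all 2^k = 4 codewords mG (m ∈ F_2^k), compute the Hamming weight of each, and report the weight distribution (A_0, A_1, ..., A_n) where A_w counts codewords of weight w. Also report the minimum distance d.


Weight distribution: A_0 = 1, A_2 = 1, A_4 = 2. Minimum distance d = 2.

Enumerate all 2^2 = 4 messages m ∈ F_2^2.
For each, compute codeword c = mG in F_2^7, then tally its weight.
  m = 00 → c = 0000000, weight = 0.
  m = 10 → c = 1101001, weight = 4.
  m = 01 → c = 1000010, weight = 2.
  m = 11 → c = 0101011, weight = 4.
Tally weights:
  weight 0: 1 codewords.
  weight 2: 1 codewords.
  weight 4: 2 codewords.
Minimum distance d = smallest w > 0 with A_w > 0 = 2.
Sanity: Σ A_w = 4 = 2^2 = 4 ✓.


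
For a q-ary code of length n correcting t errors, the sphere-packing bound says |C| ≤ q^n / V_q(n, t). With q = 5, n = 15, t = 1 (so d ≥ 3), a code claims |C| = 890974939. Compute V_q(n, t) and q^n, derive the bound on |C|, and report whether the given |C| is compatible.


V_q(n, t) = 61, q^n = 30517578125, Hamming bound = 500288165, |C| = 890974939 > bound (violated).

Step 1: Compute V_q(n, t) = Σ_{j=0}^1 C(n, j) (q−1)^j.
  j = 0: C(15,0)·(4)^0 = 1·1 = 1.
  j = 1: C(15,1)·(4)^1 = 15·4 = 60.
  V_q(n, t) = 1 + 60 = 61.
Step 2: q^n = 5^15 = 30517578125.
Step 3: Hamming bound ⌊q^n / V_q(n,t)⌋ = ⌊30517578125/61⌋ = 500288165.
Step 4: Compare |C| = 890974939 to 500288165: violated.
The claimed |C| lies above the Hamming bound, so no 5-ary code of length 15 with d ≥ 3 can have 890974939 codewords.


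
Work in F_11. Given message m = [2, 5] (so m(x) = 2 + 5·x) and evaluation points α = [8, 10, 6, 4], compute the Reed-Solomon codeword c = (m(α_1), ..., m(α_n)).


c = [9, 8, 10, 0]

Message polynomial: m(x) = 2 + 5·x (mod 11).
For each evaluation point α_i, compute m(α_i) mod 11:
  α_1 = 8: Horner steps 5 → 9, so m(8) = 9.
  α_2 = 10: Horner steps 5 → 8, so m(10) = 8.
  α_3 = 6: Horner steps 5 → 10, so m(6) = 10.
  α_4 = 4: Horner steps 5 → 0, so m(4) = 0.
Codeword c = [9, 8, 10, 0] ∈ F_11^4.


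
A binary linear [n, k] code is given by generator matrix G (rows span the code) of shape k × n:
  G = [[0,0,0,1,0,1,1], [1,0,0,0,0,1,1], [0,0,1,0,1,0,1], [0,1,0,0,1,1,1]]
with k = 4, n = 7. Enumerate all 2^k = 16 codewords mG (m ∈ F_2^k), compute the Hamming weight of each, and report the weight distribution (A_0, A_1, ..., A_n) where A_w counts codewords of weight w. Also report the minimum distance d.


Weight distribution: A_0 = 1, A_2 = 1, A_3 = 6, A_4 = 5, A_5 = 2, A_6 = 1. Minimum distance d = 2.

Enumerate all 2^4 = 16 messages m ∈ F_2^4.
For each, compute codeword c = mG in F_2^7, then tally its weight.
  m = 0000 → c = 0000000, weight = 0.
  m = 1000 → c = 0001011, weight = 3.
  m = 0100 → c = 1000011, weight = 3.
  m = 1100 → c = 1001000, weight = 2.
  m = 0010 → c = 0010101, weight = 3.
  m = 1010 → c = 0011110, weight = 4.
  m = 0110 → c = 1010110, weight = 4.
  m = 1110 → c = 1011101, weight = 5.
  m = 0001 → c = 0100111, weight = 4.
  m = 1001 → c = 0101100, weight = 3.
  m = 0101 → c = 1100100, weight = 3.
  m = 1101 → c = 1101111, weight = 6.
  m = 0011 → c = 0110010, weight = 3.
  m = 1011 → c = 0111001, weight = 4.
  m = 0111 → c = 1110001, weight = 4.
  m = 1111 → c = 1111010, weight = 5.
Tally weights:
  weight 0: 1 codewords.
  weight 2: 1 codewords.
  weight 3: 6 codewords.
  weight 4: 5 codewords.
  weight 5: 2 codewords.
  weight 6: 1 codewords.
Minimum distance d = smallest w > 0 with A_w > 0 = 2.
Sanity: Σ A_w = 16 = 2^4 = 16 ✓.


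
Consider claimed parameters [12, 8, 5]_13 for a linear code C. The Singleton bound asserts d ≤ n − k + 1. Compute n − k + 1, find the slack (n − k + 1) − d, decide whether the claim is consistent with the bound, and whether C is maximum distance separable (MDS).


Singleton RHS = n − k + 1 = 5, slack = 0, bound satisfied, MDS.

Singleton bound: d ≤ n − k + 1.
Here n = 12, k = 8, so n − k + 1 = 5.
Given d = 5, check d ≤ 5: YES.
Slack = (n − k + 1) − d = 0.
The code is MDS (slack = 0).
Description: the claimed parameters are [12, 8, 5]_13; such a code would be MDS (meets Singleton bound).


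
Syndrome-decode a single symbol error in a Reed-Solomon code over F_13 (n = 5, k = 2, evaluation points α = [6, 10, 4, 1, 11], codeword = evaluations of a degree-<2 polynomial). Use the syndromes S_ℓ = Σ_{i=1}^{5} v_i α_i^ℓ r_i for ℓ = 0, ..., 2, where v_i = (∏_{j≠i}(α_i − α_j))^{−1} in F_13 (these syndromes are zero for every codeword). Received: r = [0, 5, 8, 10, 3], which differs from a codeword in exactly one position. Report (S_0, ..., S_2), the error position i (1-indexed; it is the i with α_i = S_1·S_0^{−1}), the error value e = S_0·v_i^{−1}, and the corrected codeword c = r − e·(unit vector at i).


S = (7, 2, 8), error at position 3, error magnitude e = 4, c = [0, 5, 4, 10, 3].

Step 1: column multipliers v_i = (∏_{j≠i}(α_i − α_j))^{−1} mod 13.
  i = 1 (α = 6): (6−10)(6−4)(6−1)(6−11) = (−4)·2·5·(−5) = 200 ≡ 5, so v_1 = 5^{−1} = 8 (mod 13).
  i = 2 (α = 10): (10−6)(10−4)(10−1)(10−11) = 4·6·9·(−1) = −216 ≡ 5, so v_2 = 5^{−1} = 8 (mod 13).
  i = 3 (α = 4): (4−6)(4−10)(4−1)(4−11) = (−2)·(−6)·3·(−7) = −252 ≡ 8, so v_3 = 8^{−1} = 5 (mod 13).
  i = 4 (α = 1): (1−6)(1−10)(1−4)(1−11) = (−5)·(−9)·(−3)·(−10) = 1350 ≡ 11, so v_4 = 11^{−1} = 6 (mod 13).
  i = 5 (α = 11): (11−6)(11−10)(11−4)(11−1) = 5·1·7·10 = 350 ≡ 12, so v_5 = 12^{−1} = 12 (mod 13).
  v = [8, 8, 5, 6, 12].
Step 2: syndromes of r = [0, 5, 8, 10, 3] (all sums mod 13).
  S_0 = Σ v_i r_i = 8·0 + 8·5 + 5·8 + 6·10 + 12·3 = 176 ≡ 7.
  S_1 = Σ v_i α_i r_i = 8·6·0 + 8·10·5 + 5·4·8 + 6·1·10 + 12·11·3 = 1016 ≡ 2.
  α_i^2 mod 13 = [10, 9, 3, 1, 4].
  S_2 = Σ v_i α_i^2 r_i = 8·10·0 + 8·9·5 + 5·3·8 + 6·1·10 + 12·4·3 = 684 ≡ 8.
  S = (7, 2, 8) ≠ 0, so r is not a codeword (an error is present).
Step 3: locate the error. For a single error e at position i, S_ℓ = v_i·e·α_i^ℓ, so α_err = S_1/S_0.
  S_0^{−1} = 7^{−1} = 2 (mod 13), so α_err = 2·2 = 4 ≡ 4 = α_3. Error position i = 3.
  Consistency check: S_2/S_1 = 8·7 = 56 ≡ 4 = α_err ✓ (single-error assumption holds).
Step 4: error magnitude e = S_0/v_3 = S_0·∏_{j≠3}(α_3 − α_j) = 7·8 = 56 ≡ 4 (mod 13).
Step 5: correct position 3: c_3 = r_3 − e = 8 − 4 ≡ 4 (mod 13). Hence c = [0, 5, 4, 10, 3].
  Check: interpolating c through the α_i gives m(x) = 12 + 11·x (degree < 2) with m(α_i) = c_i for every i, so c is indeed a codeword.


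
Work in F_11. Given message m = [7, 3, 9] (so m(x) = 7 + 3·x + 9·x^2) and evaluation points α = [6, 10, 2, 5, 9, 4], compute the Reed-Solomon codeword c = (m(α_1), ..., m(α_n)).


c = [8, 2, 5, 5, 4, 9]

Message polynomial: m(x) = 7 + 3·x + 9·x^2 (mod 11).
For each evaluation point α_i, compute m(α_i) mod 11:
  α_1 = 6: Horner steps 9 → 2 → 8, so m(6) = 8.
  α_2 = 10: Horner steps 9 → 5 → 2, so m(10) = 2.
  α_3 = 2: Horner steps 9 → 10 → 5, so m(2) = 5.
  α_4 = 5: Horner steps 9 → 4 → 5, so m(5) = 5.
  α_5 = 9: Horner steps 9 → 7 → 4, so m(9) = 4.
  α_6 = 4: Horner steps 9 → 6 → 9, so m(4) = 9.
Codeword c = [8, 2, 5, 5, 4, 9] ∈ F_11^6.


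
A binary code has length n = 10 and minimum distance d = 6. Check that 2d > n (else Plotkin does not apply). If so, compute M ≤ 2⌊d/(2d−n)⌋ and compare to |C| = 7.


Plotkin bound M ≤ 6; given |C| = 7 > bound (violated).

Check applicability: 2d = 12, n = 10.
2d − n = 2 > 0, so Plotkin applies.
Compute d/(2d−n) = 6/2 ≈ 3.0000.
⌊d/(2d−n)⌋ = 3.
Plotkin bound: M ≤ 2·3 = 6.
Given |C| = 7, check: VIOLATED.
This |C| is above the Plotkin bound, so no binary code with n = 10, d = 6 and 7 codewords exists.


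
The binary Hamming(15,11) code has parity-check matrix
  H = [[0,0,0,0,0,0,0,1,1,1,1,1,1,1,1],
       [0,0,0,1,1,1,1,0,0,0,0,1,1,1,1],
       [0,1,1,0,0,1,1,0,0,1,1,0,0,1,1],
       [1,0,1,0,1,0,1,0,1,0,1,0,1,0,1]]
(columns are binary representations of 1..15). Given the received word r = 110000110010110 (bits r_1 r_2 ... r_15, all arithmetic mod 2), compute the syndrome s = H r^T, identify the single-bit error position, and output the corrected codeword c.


s = (0, 1, 0, 0)^T, error position = 4, corrected codeword c = 110100110010110

Compute s = H r^T mod 2 one row at a time:
  s_1 = 1 + 0 + 0 + 1 + 0 + 1 + 1 + 0 = 4 ≡ 0 (mod 2).
  s_2 = 0 + 0 + 0 + 1 + 0 + 1 + 1 + 0 = 3 ≡ 1 (mod 2).
  s_3 = 1 + 0 + 0 + 1 + 0 + 1 + 1 + 0 = 4 ≡ 0 (mod 2).
  s_4 = 1 + 0 + 0 + 1 + 0 + 1 + 1 + 0 = 4 ≡ 0 (mod 2).
s = (0, 1, 0, 0)^T — this equals column 4 of H (binary 0100), so error is at position 4.
Correct: flip bit 4 of r = 110000110010110 to get c = 110100110010110.


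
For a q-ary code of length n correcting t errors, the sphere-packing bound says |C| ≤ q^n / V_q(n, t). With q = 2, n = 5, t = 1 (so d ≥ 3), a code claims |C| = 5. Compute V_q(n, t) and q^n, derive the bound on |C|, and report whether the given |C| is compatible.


V_q(n, t) = 6, q^n = 32, Hamming bound = 5, |C| = 5 ≤ bound (satisfied).

Step 1: Compute V_q(n, t) = Σ_{j=0}^1 C(n, j) (q−1)^j.
  j = 0: C(5,0)·(1)^0 = 1·1 = 1.
  j = 1: C(5,1)·(1)^1 = 5·1 = 5.
  V_q(n, t) = 1 + 5 = 6.
Step 2: q^n = 2^5 = 32.
Step 3: Hamming bound ⌊q^n / V_q(n,t)⌋ = ⌊32/6⌋ = 5.
Step 4: Compare |C| = 5 to 5: satisfied.
The claimed |C| lies at the Hamming bound (tight).


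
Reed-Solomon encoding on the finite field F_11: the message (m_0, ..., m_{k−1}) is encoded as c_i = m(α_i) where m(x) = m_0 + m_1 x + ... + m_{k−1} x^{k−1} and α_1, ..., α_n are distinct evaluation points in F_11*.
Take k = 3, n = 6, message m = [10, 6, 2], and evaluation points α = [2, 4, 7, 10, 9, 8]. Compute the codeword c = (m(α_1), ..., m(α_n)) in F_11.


c = [8, 0, 7, 6, 6, 10]

Message polynomial: m(x) = 10 + 6·x + 2·x^2 (mod 11).
For each evaluation point α_i, compute m(α_i) mod 11:
  α_1 = 2: Horner steps 2 → 10 → 8, so m(2) = 8.
  α_2 = 4: Horner steps 2 → 3 → 0, so m(4) = 0.
  α_3 = 7: Horner steps 2 → 9 → 7, so m(7) = 7.
  α_4 = 10: Horner steps 2 → 4 → 6, so m(10) = 6.
  α_5 = 9: Horner steps 2 → 2 → 6, so m(9) = 6.
  α_6 = 8: Horner steps 2 → 0 → 10, so m(8) = 10.
Codeword c = [8, 0, 7, 6, 6, 10] ∈ F_11^6.


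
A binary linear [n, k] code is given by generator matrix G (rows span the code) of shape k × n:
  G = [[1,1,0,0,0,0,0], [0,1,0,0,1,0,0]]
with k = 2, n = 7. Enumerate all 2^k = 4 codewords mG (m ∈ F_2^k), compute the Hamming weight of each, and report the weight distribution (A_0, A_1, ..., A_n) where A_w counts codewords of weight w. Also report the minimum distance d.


Weight distribution: A_0 = 1, A_2 = 3. Minimum distance d = 2.

Enumerate all 2^2 = 4 messages m ∈ F_2^2.
For each, compute codeword c = mG in F_2^7, then tally its weight.
  m = 00 → c = 0000000, weight = 0.
  m = 10 → c = 1100000, weight = 2.
  m = 01 → c = 0100100, weight = 2.
  m = 11 → c = 1000100, weight = 2.
Tally weights:
  weight 0: 1 codewords.
  weight 2: 3 codewords.
Minimum distance d = smallest w > 0 with A_w > 0 = 2.
Sanity: Σ A_w = 4 = 2^2 = 4 ✓.


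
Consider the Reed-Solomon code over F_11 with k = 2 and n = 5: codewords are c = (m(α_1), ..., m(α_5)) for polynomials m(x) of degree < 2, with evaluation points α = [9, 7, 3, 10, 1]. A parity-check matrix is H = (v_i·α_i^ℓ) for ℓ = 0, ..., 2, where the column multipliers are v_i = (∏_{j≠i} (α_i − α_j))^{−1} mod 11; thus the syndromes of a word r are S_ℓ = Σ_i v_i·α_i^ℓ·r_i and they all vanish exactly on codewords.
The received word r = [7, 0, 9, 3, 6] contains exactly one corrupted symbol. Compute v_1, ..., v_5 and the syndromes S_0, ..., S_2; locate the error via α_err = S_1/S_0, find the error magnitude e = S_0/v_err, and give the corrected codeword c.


S = (7, 5, 2), error at position 2, error magnitude e = 7, c = [7, 4, 9, 3, 6].

Step 1: column multipliers v_i = (∏_{j≠i}(α_i − α_j))^{−1} mod 11.
  i = 1 (α = 9): (9−7)(9−3)(9−10)(9−1) = 2·6·(−1)·8 = −96 ≡ 3, so v_1 = 3^{−1} = 4 (mod 11).
  i = 2 (α = 7): (7−9)(7−3)(7−10)(7−1) = (−2)·4·(−3)·6 = 144 ≡ 1, so v_2 = 1^{−1} = 1 (mod 11).
  i = 3 (α = 3): (3−9)(3−7)(3−10)(3−1) = (−6)·(−4)·(−7)·2 = −336 ≡ 5, so v_3 = 5^{−1} = 9 (mod 11).
  i = 4 (α = 10): (10−9)(10−7)(10−3)(10−1) = 1·3·7·9 = 189 ≡ 2, so v_4 = 2^{−1} = 6 (mod 11).
  i = 5 (α = 1): (1−9)(1−7)(1−3)(1−10) = (−8)·(−6)·(−2)·(−9) = 864 ≡ 6, so v_5 = 6^{−1} = 2 (mod 11).
  v = [4, 1, 9, 6, 2].
Step 2: syndromes of r = [7, 0, 9, 3, 6] (all sums mod 11).
  S_0 = Σ v_i r_i = 4·7 + 1·0 + 9·9 + 6·3 + 2·6 = 139 ≡ 7.
  S_1 = Σ v_i α_i r_i = 4·9·7 + 1·7·0 + 9·3·9 + 6·10·3 + 2·1·6 = 687 ≡ 5.
  α_i^2 mod 11 = [4, 5, 9, 1, 1].
  S_2 = Σ v_i α_i^2 r_i = 4·4·7 + 1·5·0 + 9·9·9 + 6·1·3 + 2·1·6 = 871 ≡ 2.
  S = (7, 5, 2) ≠ 0, so r is not a codeword (an error is present).
Step 3: locate the error. For a single error e at position i, S_ℓ = v_i·e·α_i^ℓ, so α_err = S_1/S_0.
  S_0^{−1} = 7^{−1} = 8 (mod 11), so α_err = 5·8 = 40 ≡ 7 = α_2. Error position i = 2.
  Consistency check: S_2/S_1 = 2·9 = 18 ≡ 7 = α_err ✓ (single-error assumption holds).
Step 4: error magnitude e = S_0/v_2 = S_0·∏_{j≠2}(α_2 − α_j) = 7·1 = 7 ≡ 7 (mod 11).
Step 5: correct position 2: c_2 = r_2 − e = 0 − 7 ≡ 4 (mod 11). Hence c = [7, 4, 9, 3, 6].
  Check: interpolating c through the α_i gives m(x) = 10 + 7·x (degree < 2) with m(α_i) = c_i for every i, so c is indeed a codeword.


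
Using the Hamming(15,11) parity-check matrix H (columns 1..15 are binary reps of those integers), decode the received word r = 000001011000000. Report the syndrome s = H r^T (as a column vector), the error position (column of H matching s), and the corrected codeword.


s = (0, 1, 1, 1)^T, error position = 7, corrected codeword c = 000001111000000

Compute s = H r^T mod 2 one row at a time:
  s_1 = 1 + 1 + 0 + 0 + 0 + 0 + 0 + 0 = 2 ≡ 0 (mod 2).
  s_2 = 0 + 0 + 1 + 0 + 0 + 0 + 0 + 0 = 1 ≡ 1 (mod 2).
  s_3 = 0 + 0 + 1 + 0 + 0 + 0 + 0 + 0 = 1 ≡ 1 (mod 2).
  s_4 = 0 + 0 + 0 + 0 + 1 + 0 + 0 + 0 = 1 ≡ 1 (mod 2).
s = (0, 1, 1, 1)^T — this equals column 7 of H (binary 0111), so error is at position 7.
Correct: flip bit 7 of r = 000001011000000 to get c = 000001111000000.


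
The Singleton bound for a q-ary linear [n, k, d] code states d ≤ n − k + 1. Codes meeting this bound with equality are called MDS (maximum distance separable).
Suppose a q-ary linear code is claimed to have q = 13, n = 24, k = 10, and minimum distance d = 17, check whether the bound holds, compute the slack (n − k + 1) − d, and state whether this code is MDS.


Singleton RHS = n − k + 1 = 15, slack = -2, bound violated (no such code; not MDS).

Singleton bound: d ≤ n − k + 1.
Here n = 24, k = 10, so n − k + 1 = 15.
Given d = 17, check d ≤ 15: NO.
Slack = (n − k + 1) − d = -2.
The slack is negative: d = 17 exceeds n − k + 1 = 15 by 2, so the Singleton bound is violated and no linear [24, 10, 17]_13 code can exist. In particular it is not MDS (MDS requires d = n − k + 1 exactly).
Description: the claimed parameters are [24, 10, 17]_13; such a code would be impossible (violates the Singleton bound).


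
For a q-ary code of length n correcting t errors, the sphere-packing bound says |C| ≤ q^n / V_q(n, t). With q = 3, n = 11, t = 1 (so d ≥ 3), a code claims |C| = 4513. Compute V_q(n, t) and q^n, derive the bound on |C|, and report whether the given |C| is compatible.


V_q(n, t) = 23, q^n = 177147, Hamming bound = 7702, |C| = 4513 ≤ bound (satisfied).

Step 1: Compute V_q(n, t) = Σ_{j=0}^1 C(n, j) (q−1)^j.
  j = 0: C(11,0)·(2)^0 = 1·1 = 1.
  j = 1: C(11,1)·(2)^1 = 11·2 = 22.
  V_q(n, t) = 1 + 22 = 23.
Step 2: q^n = 3^11 = 177147.
Step 3: Hamming bound ⌊q^n / V_q(n,t)⌋ = ⌊177147/23⌋ = 7702.
Step 4: Compare |C| = 4513 to 7702: satisfied.
The claimed |C| lies below the Hamming bound.


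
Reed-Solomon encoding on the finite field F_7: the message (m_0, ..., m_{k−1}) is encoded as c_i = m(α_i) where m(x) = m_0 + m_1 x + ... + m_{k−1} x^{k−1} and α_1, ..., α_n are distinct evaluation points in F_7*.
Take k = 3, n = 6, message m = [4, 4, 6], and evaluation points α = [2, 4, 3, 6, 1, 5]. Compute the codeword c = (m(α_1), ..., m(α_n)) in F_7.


c = [1, 4, 0, 6, 0, 6]

Message polynomial: m(x) = 4 + 4·x + 6·x^2 (mod 7).
For each evaluation point α_i, compute m(α_i) mod 7:
  α_1 = 2: Horner steps 6 → 2 → 1, so m(2) = 1.
  α_2 = 4: Horner steps 6 → 0 → 4, so m(4) = 4.
  α_3 = 3: Horner steps 6 → 1 → 0, so m(3) = 0.
  α_4 = 6: Horner steps 6 → 5 → 6, so m(6) = 6.
  α_5 = 1: Horner steps 6 → 3 → 0, so m(1) = 0.
  α_6 = 5: Horner steps 6 → 6 → 6, so m(5) = 6.
Codeword c = [1, 4, 0, 6, 0, 6] ∈ F_7^6.


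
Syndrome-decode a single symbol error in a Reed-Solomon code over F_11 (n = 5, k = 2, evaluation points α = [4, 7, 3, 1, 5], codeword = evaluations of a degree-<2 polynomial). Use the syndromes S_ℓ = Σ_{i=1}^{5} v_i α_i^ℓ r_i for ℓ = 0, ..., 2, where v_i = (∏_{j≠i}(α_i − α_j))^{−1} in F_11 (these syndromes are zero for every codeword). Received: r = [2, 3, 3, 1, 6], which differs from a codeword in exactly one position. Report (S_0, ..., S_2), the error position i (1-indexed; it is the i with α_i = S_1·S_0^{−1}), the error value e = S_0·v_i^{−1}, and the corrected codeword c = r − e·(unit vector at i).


S = (10, 8, 2), error at position 3, error magnitude e = 5, c = [2, 3, 9, 1, 6].

Step 1: column multipliers v_i = (∏_{j≠i}(α_i − α_j))^{−1} mod 11.
  i = 1 (α = 4): (4−7)(4−3)(4−1)(4−5) = (−3)·1·3·(−1) = 9 ≡ 9, so v_1 = 9^{−1} = 5 (mod 11).
  i = 2 (α = 7): (7−4)(7−3)(7−1)(7−5) = 3·4·6·2 = 144 ≡ 1, so v_2 = 1^{−1} = 1 (mod 11).
  i = 3 (α = 3): (3−4)(3−7)(3−1)(3−5) = (−1)·(−4)·2·(−2) = −16 ≡ 6, so v_3 = 6^{−1} = 2 (mod 11).
  i = 4 (α = 1): (1−4)(1−7)(1−3)(1−5) = (−3)·(−6)·(−2)·(−4) = 144 ≡ 1, so v_4 = 1^{−1} = 1 (mod 11).
  i = 5 (α = 5): (5−4)(5−7)(5−3)(5−1) = 1·(−2)·2·4 = −16 ≡ 6, so v_5 = 6^{−1} = 2 (mod 11).
  v = [5, 1, 2, 1, 2].
Step 2: syndromes of r = [2, 3, 3, 1, 6] (all sums mod 11).
  S_0 = Σ v_i r_i = 5·2 + 1·3 + 2·3 + 1·1 + 2·6 = 32 ≡ 10.
  S_1 = Σ v_i α_i r_i = 5·4·2 + 1·7·3 + 2·3·3 + 1·1·1 + 2·5·6 = 140 ≡ 8.
  α_i^2 mod 11 = [5, 5, 9, 1, 3].
  S_2 = Σ v_i α_i^2 r_i = 5·5·2 + 1·5·3 + 2·9·3 + 1·1·1 + 2·3·6 = 156 ≡ 2.
  S = (10, 8, 2) ≠ 0, so r is not a codeword (an error is present).
Step 3: locate the error. For a single error e at position i, S_ℓ = v_i·e·α_i^ℓ, so α_err = S_1/S_0.
  S_0^{−1} = 10^{−1} = 10 (mod 11), so α_err = 8·10 = 80 ≡ 3 = α_3. Error position i = 3.
  Consistency check: S_2/S_1 = 2·7 = 14 ≡ 3 = α_err ✓ (single-error assumption holds).
Step 4: error magnitude e = S_0/v_3 = S_0·∏_{j≠3}(α_3 − α_j) = 10·6 = 60 ≡ 5 (mod 11).
Step 5: correct position 3: c_3 = r_3 − e = 3 − 5 ≡ 9 (mod 11). Hence c = [2, 3, 9, 1, 6].
  Check: interpolating c through the α_i gives m(x) = 8 + 4·x (degree < 2) with m(α_i) = c_i for every i, so c is indeed a codeword.


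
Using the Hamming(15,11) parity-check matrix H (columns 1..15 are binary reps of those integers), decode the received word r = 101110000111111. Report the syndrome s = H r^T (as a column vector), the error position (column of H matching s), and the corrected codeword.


s = (0, 0, 1, 0)^T, error position = 2, corrected codeword c = 111110000111111

Compute s = H r^T mod 2 one row at a time:
  s_1 = 0 + 0 + 1 + 1 + 1 + 1 + 1 + 1 = 6 ≡ 0 (mod 2).
  s_2 = 1 + 1 + 0 + 0 + 1 + 1 + 1 + 1 = 6 ≡ 0 (mod 2).
  s_3 = 0 + 1 + 0 + 0 + 1 + 1 + 1 + 1 = 5 ≡ 1 (mod 2).
  s_4 = 1 + 1 + 1 + 0 + 0 + 1 + 1 + 1 = 6 ≡ 0 (mod 2).
s = (0, 0, 1, 0)^T — this equals column 2 of H (binary 0010), so error is at position 2.
Correct: flip bit 2 of r = 101110000111111 to get c = 111110000111111.


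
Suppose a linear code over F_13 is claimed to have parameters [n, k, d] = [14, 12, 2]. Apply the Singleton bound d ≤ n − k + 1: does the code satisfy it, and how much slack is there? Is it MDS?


Singleton RHS = n − k + 1 = 3, slack = 1, bound satisfied, not MDS.

Singleton bound: d ≤ n − k + 1.
Here n = 14, k = 12, so n − k + 1 = 3.
Given d = 2, check d ≤ 3: YES.
Slack = (n − k + 1) − d = 1.
The code is NOT MDS (slack = 1 > 0).
Description: the claimed parameters are [14, 12, 2]_13; such a code would be non-MDS.


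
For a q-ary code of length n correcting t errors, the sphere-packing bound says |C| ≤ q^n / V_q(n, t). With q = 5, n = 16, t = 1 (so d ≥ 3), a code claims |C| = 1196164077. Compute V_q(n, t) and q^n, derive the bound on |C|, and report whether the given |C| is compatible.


V_q(n, t) = 65, q^n = 152587890625, Hamming bound = 2347506009, |C| = 1196164077 ≤ bound (satisfied).

Step 1: Compute V_q(n, t) = Σ_{j=0}^1 C(n, j) (q−1)^j.
  j = 0: C(16,0)·(4)^0 = 1·1 = 1.
  j = 1: C(16,1)·(4)^1 = 16·4 = 64.
  V_q(n, t) = 1 + 64 = 65.
Step 2: q^n = 5^16 = 152587890625.
Step 3: Hamming bound ⌊q^n / V_q(n,t)⌋ = ⌊152587890625/65⌋ = 2347506009.
Step 4: Compare |C| = 1196164077 to 2347506009: satisfied.
The claimed |C| lies below the Hamming bound.


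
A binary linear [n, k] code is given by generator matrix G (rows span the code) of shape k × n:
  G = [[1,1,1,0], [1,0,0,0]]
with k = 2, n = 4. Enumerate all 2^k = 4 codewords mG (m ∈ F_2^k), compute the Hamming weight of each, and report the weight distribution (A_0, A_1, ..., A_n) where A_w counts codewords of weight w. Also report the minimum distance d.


Weight distribution: A_0 = 1, A_1 = 1, A_2 = 1, A_3 = 1. Minimum distance d = 1.

Enumerate all 2^2 = 4 messages m ∈ F_2^2.
For each, compute codeword c = mG in F_2^4, then tally its weight.
  m = 00 → c = 0000, weight = 0.
  m = 10 → c = 1110, weight = 3.
  m = 01 → c = 1000, weight = 1.
  m = 11 → c = 0110, weight = 2.
Tally weights:
  weight 0: 1 codewords.
  weight 1: 1 codewords.
  weight 2: 1 codewords.
  weight 3: 1 codewords.
Minimum distance d = smallest w > 0 with A_w > 0 = 1.
Sanity: Σ A_w = 4 = 2^2 = 4 ✓.


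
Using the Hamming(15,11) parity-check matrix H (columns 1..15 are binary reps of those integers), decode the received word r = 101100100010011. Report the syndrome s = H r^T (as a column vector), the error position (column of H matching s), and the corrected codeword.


s = (1, 0, 1, 1)^T, error position = 11, corrected codeword c = 101100100000011

Compute s = H r^T mod 2 one row at a time:
  s_1 = 0 + 0 + 0 + 1 + 0 + 0 + 1 + 1 = 3 ≡ 1 (mod 2).
  s_2 = 1 + 0 + 0 + 1 + 0 + 0 + 1 + 1 = 4 ≡ 0 (mod 2).
  s_3 = 0 + 1 + 0 + 1 + 0 + 1 + 1 + 1 = 5 ≡ 1 (mod 2).
  s_4 = 1 + 1 + 0 + 1 + 0 + 1 + 0 + 1 = 5 ≡ 1 (mod 2).
s = (1, 0, 1, 1)^T — this equals column 11 of H (binary 1011), so error is at position 11.
Correct: flip bit 11 of r = 101100100010011 to get c = 101100100000011.


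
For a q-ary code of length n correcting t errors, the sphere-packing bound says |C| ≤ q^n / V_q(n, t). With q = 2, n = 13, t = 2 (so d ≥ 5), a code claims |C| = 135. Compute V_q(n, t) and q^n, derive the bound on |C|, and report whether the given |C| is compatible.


V_q(n, t) = 92, q^n = 8192, Hamming bound = 89, |C| = 135 > bound (violated).

Step 1: Compute V_q(n, t) = Σ_{j=0}^2 C(n, j) (q−1)^j.
  j = 0: C(13,0)·(1)^0 = 1·1 = 1.
  j = 1: C(13,1)·(1)^1 = 13·1 = 13.
  j = 2: C(13,2)·(1)^2 = 78·1 = 78.
  V_q(n, t) = 1 + 13 + 78 = 92.
Step 2: q^n = 2^13 = 8192.
Step 3: Hamming bound ⌊q^n / V_q(n,t)⌋ = ⌊8192/92⌋ = 89.
Step 4: Compare |C| = 135 to 89: violated.
The claimed |C| lies above the Hamming bound, so no 2-ary code of length 13 with d ≥ 5 can have 135 codewords.


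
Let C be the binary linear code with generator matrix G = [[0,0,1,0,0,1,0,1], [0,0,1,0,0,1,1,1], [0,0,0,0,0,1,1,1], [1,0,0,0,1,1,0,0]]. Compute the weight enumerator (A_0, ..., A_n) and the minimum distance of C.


Weight distribution: A_0 = 1, A_1 = 2, A_2 = 2, A_3 = 4, A_4 = 5, A_5 = 2. Minimum distance d = 1.

Enumerate all 2^4 = 16 messages m ∈ F_2^4.
For each, compute codeword c = mG in F_2^8, then tally its weight.
  m = 0000 → c = 00000000, weight = 0.
  m = 1000 → c = 00100101, weight = 3.
  m = 0100 → c = 00100111, weight = 4.
  m = 1100 → c = 00000010, weight = 1.
  m = 0010 → c = 00000111, weight = 3.
  m = 1010 → c = 00100010, weight = 2.
  m = 0110 → c = 00100000, weight = 1.
  m = 1110 → c = 00000101, weight = 2.
  m = 0001 → c = 10001100, weight = 3.
  m = 1001 → c = 10101001, weight = 4.
  m = 0101 → c = 10101011, weight = 5.
  m = 1101 → c = 10001110, weight = 4.
  m = 0011 → c = 10001011, weight = 4.
  m = 1011 → c = 10101110, weight = 5.
  m = 0111 → c = 10101100, weight = 4.
  m = 1111 → c = 10001001, weight = 3.
Tally weights:
  weight 0: 1 codewords.
  weight 1: 2 codewords.
  weight 2: 2 codewords.
  weight 3: 4 codewords.
  weight 4: 5 codewords.
  weight 5: 2 codewords.
Minimum distance d = smallest w > 0 with A_w > 0 = 1.
Sanity: Σ A_w = 16 = 2^4 = 16 ✓.


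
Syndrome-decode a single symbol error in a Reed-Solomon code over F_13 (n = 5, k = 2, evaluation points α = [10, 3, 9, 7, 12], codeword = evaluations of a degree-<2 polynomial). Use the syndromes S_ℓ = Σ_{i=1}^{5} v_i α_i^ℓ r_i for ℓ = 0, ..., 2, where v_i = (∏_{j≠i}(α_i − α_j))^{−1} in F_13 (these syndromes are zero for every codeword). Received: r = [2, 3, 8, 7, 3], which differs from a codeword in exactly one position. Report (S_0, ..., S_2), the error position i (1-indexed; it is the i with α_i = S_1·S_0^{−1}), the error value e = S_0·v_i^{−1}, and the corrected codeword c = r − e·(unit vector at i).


S = (6, 5, 2), error at position 2, error magnitude e = 11, c = [2, 5, 8, 7, 3].

Step 1: column multipliers v_i = (∏_{j≠i}(α_i − α_j))^{−1} mod 13.
  i = 1 (α = 10): (10−3)(10−9)(10−7)(10−12) = 7·1·3·(−2) = −42 ≡ 10, so v_1 = 10^{−1} = 4 (mod 13).
  i = 2 (α = 3): (3−10)(3−9)(3−7)(3−12) = (−7)·(−6)·(−4)·(−9) = 1512 ≡ 4, so v_2 = 4^{−1} = 10 (mod 13).
  i = 3 (α = 9): (9−10)(9−3)(9−7)(9−12) = (−1)·6·2·(−3) = 36 ≡ 10, so v_3 = 10^{−1} = 4 (mod 13).
  i = 4 (α = 7): (7−10)(7−3)(7−9)(7−12) = (−3)·4·(−2)·(−5) = −120 ≡ 10, so v_4 = 10^{−1} = 4 (mod 13).
  i = 5 (α = 12): (12−10)(12−3)(12−9)(12−7) = 2·9·3·5 = 270 ≡ 10, so v_5 = 10^{−1} = 4 (mod 13).
  v = [4, 10, 4, 4, 4].
Step 2: syndromes of r = [2, 3, 8, 7, 3] (all sums mod 13).
  S_0 = Σ v_i r_i = 4·2 + 10·3 + 4·8 + 4·7 + 4·3 = 110 ≡ 6.
  S_1 = Σ v_i α_i r_i = 4·10·2 + 10·3·3 + 4·9·8 + 4·7·7 + 4·12·3 = 798 ≡ 5.
  α_i^2 mod 13 = [9, 9, 3, 10, 1].
  S_2 = Σ v_i α_i^2 r_i = 4·9·2 + 10·9·3 + 4·3·8 + 4·10·7 + 4·1·3 = 730 ≡ 2.
  S = (6, 5, 2) ≠ 0, so r is not a codeword (an error is present).
Step 3: locate the error. For a single error e at position i, S_ℓ = v_i·e·α_i^ℓ, so α_err = S_1/S_0.
  S_0^{−1} = 6^{−1} = 11 (mod 13), so α_err = 5·11 = 55 ≡ 3 = α_2. Error position i = 2.
  Consistency check: S_2/S_1 = 2·8 = 16 ≡ 3 = α_err ✓ (single-error assumption holds).
Step 4: error magnitude e = S_0/v_2 = S_0·∏_{j≠2}(α_2 − α_j) = 6·4 = 24 ≡ 11 (mod 13).
Step 5: correct position 2: c_2 = r_2 − e = 3 − 11 ≡ 5 (mod 13). Hence c = [2, 5, 8, 7, 3].
  Check: interpolating c through the α_i gives m(x) = 10 + 7·x (degree < 2) with m(α_i) = c_i for every i, so c is indeed a codeword.


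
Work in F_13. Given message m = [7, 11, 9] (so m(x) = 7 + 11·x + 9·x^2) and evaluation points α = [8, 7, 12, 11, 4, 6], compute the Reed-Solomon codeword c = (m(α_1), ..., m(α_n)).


c = [8, 5, 5, 8, 0, 7]

Message polynomial: m(x) = 7 + 11·x + 9·x^2 (mod 13).
For each evaluation point α_i, compute m(α_i) mod 13:
  α_1 = 8: Horner steps 9 → 5 → 8, so m(8) = 8.
  α_2 = 7: Horner steps 9 → 9 → 5, so m(7) = 5.
  α_3 = 12: Horner steps 9 → 2 → 5, so m(12) = 5.
  α_4 = 11: Horner steps 9 → 6 → 8, so m(11) = 8.
  α_5 = 4: Horner steps 9 → 8 → 0, so m(4) = 0.
  α_6 = 6: Horner steps 9 → 0 → 7, so m(6) = 7.
Codeword c = [8, 5, 5, 8, 0, 7] ∈ F_13^6.


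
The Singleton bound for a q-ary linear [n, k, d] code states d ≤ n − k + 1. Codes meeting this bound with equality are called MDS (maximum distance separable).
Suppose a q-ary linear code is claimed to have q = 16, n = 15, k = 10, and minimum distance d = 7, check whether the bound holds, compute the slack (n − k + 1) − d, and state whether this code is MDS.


Singleton RHS = n − k + 1 = 6, slack = -1, bound violated (no such code; not MDS).

Singleton bound: d ≤ n − k + 1.
Here n = 15, k = 10, so n − k + 1 = 6.
Given d = 7, check d ≤ 6: NO.
Slack = (n − k + 1) − d = -1.
The slack is negative: d = 7 exceeds n − k + 1 = 6 by 1, so the Singleton bound is violated and no linear [15, 10, 7]_16 code can exist. In particular it is not MDS (MDS requires d = n − k + 1 exactly).
Description: the claimed parameters are [15, 10, 7]_16; such a code would be impossible (violates the Singleton bound).


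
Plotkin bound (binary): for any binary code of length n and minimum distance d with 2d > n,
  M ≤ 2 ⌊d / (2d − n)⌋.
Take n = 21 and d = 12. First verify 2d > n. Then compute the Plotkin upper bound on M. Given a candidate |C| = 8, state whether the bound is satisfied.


Plotkin bound M ≤ 8; given |C| = 8 ≤ bound (satisfied).

Check applicability: 2d = 24, n = 21.
2d − n = 3 > 0, so Plotkin applies.
Compute d/(2d−n) = 12/3 ≈ 4.0000.
⌊d/(2d−n)⌋ = 4.
Plotkin bound: M ≤ 2·4 = 8.
Given |C| = 8, check: satisfied.
This |C| is at the Plotkin bound.


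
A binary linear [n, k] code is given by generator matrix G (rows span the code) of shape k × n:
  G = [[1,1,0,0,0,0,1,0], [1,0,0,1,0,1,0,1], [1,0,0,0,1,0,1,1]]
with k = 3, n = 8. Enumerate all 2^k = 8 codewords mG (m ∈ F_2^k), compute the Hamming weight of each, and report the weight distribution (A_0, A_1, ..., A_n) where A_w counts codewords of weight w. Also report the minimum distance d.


Weight distribution: A_0 = 1, A_3 = 2, A_4 = 3, A_5 = 2. Minimum distance d = 3.

Enumerate all 2^3 = 8 messages m ∈ F_2^3.
For each, compute codeword c = mG in F_2^8, then tally its weight.
  m = 000 → c = 00000000, weight = 0.
  m = 100 → c = 11000010, weight = 3.
  m = 010 → c = 10010101, weight = 4.
  m = 110 → c = 01010111, weight = 5.
  m = 001 → c = 10001011, weight = 4.
  m = 101 → c = 01001001, weight = 3.
  m = 011 → c = 00011110, weight = 4.
  m = 111 → c = 11011100, weight = 5.
Tally weights:
  weight 0: 1 codewords.
  weight 3: 2 codewords.
  weight 4: 3 codewords.
  weight 5: 2 codewords.
Minimum distance d = smallest w > 0 with A_w > 0 = 3.
Sanity: Σ A_w = 8 = 2^3 = 8 ✓.


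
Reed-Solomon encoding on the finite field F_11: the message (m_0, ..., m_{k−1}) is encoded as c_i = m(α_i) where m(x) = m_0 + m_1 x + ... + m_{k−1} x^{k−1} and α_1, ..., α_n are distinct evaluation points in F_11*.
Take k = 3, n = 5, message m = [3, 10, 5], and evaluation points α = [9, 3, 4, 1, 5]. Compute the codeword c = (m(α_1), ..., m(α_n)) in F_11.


c = [3, 1, 2, 7, 2]

Message polynomial: m(x) = 3 + 10·x + 5·x^2 (mod 11).
For each evaluation point α_i, compute m(α_i) mod 11:
  α_1 = 9: Horner steps 5 → 0 → 3, so m(9) = 3.
  α_2 = 3: Horner steps 5 → 3 → 1, so m(3) = 1.
  α_3 = 4: Horner steps 5 → 8 → 2, so m(4) = 2.
  α_4 = 1: Horner steps 5 → 4 → 7, so m(1) = 7.
  α_5 = 5: Horner steps 5 → 2 → 2, so m(5) = 2.
Codeword c = [3, 1, 2, 7, 2] ∈ F_11^5.


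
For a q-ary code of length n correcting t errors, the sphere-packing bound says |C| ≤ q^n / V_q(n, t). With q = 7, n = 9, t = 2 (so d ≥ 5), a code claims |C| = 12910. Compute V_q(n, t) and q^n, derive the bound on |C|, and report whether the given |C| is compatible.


V_q(n, t) = 1351, q^n = 40353607, Hamming bound = 29869, |C| = 12910 ≤ bound (satisfied).

Step 1: Compute V_q(n, t) = Σ_{j=0}^2 C(n, j) (q−1)^j.
  j = 0: C(9,0)·(6)^0 = 1·1 = 1.
  j = 1: C(9,1)·(6)^1 = 9·6 = 54.
  j = 2: C(9,2)·(6)^2 = 36·36 = 1296.
  V_q(n, t) = 1 + 54 + 1296 = 1351.
Step 2: q^n = 7^9 = 40353607.
Step 3: Hamming bound ⌊q^n / V_q(n,t)⌋ = ⌊40353607/1351⌋ = 29869.
Step 4: Compare |C| = 12910 to 29869: satisfied.
The claimed |C| lies below the Hamming bound.


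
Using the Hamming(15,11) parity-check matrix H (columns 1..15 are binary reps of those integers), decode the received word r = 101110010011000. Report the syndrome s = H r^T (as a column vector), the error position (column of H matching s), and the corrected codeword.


s = (1, 1, 0, 0)^T, error position = 12, corrected codeword c = 101110010010000

Compute s = H r^T mod 2 one row at a time:
  s_1 = 1 + 0 + 0 + 1 + 1 + 0 + 0 + 0 = 3 ≡ 1 (mod 2).
  s_2 = 1 + 1 + 0 + 0 + 1 + 0 + 0 + 0 = 3 ≡ 1 (mod 2).
  s_3 = 0 + 1 + 0 + 0 + 0 + 1 + 0 + 0 = 2 ≡ 0 (mod 2).
  s_4 = 1 + 1 + 1 + 0 + 0 + 1 + 0 + 0 = 4 ≡ 0 (mod 2).
s = (1, 1, 0, 0)^T — this equals column 12 of H (binary 1100), so error is at position 12.
Correct: flip bit 12 of r = 101110010011000 to get c = 101110010010000.


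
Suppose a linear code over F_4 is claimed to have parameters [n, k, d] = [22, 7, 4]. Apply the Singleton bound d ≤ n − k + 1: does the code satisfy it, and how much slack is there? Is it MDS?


Singleton RHS = n − k + 1 = 16, slack = 12, bound satisfied, not MDS.

Singleton bound: d ≤ n − k + 1.
Here n = 22, k = 7, so n − k + 1 = 16.
Given d = 4, check d ≤ 16: YES.
Slack = (n − k + 1) − d = 12.
The code is NOT MDS (slack = 12 > 0).
Description: the claimed parameters are [22, 7, 4]_4; such a code would be non-MDS.


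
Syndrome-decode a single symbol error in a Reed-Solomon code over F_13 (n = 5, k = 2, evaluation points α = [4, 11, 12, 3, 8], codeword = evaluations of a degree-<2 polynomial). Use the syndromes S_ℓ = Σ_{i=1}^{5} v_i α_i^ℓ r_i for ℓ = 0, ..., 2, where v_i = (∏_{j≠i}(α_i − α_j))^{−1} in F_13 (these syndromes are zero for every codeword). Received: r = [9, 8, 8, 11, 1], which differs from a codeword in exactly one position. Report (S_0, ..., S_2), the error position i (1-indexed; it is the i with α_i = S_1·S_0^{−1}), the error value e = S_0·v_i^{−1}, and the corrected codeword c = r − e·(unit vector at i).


S = (1, 12, 1), error at position 3, error magnitude e = 2, c = [9, 8, 6, 11, 1].

Step 1: column multipliers v_i = (∏_{j≠i}(α_i − α_j))^{−1} mod 13.
  i = 1 (α = 4): (4−11)(4−12)(4−3)(4−8) = (−7)·(−8)·1·(−4) = −224 ≡ 10, so v_1 = 10^{−1} = 4 (mod 13).
  i = 2 (α = 11): (11−4)(11−12)(11−3)(11−8) = 7·(−1)·8·3 = −168 ≡ 1, so v_2 = 1^{−1} = 1 (mod 13).
  i = 3 (α = 12): (12−4)(12−11)(12−3)(12−8) = 8·1·9·4 = 288 ≡ 2, so v_3 = 2^{−1} = 7 (mod 13).
  i = 4 (α = 3): (3−4)(3−11)(3−12)(3−8) = (−1)·(−8)·(−9)·(−5) = 360 ≡ 9, so v_4 = 9^{−1} = 3 (mod 13).
  i = 5 (α = 8): (8−4)(8−11)(8−12)(8−3) = 4·(−3)·(−4)·5 = 240 ≡ 6, so v_5 = 6^{−1} = 11 (mod 13).
  v = [4, 1, 7, 3, 11].
Step 2: syndromes of r = [9, 8, 8, 11, 1] (all sums mod 13).
  S_0 = Σ v_i r_i = 4·9 + 1·8 + 7·8 + 3·11 + 11·1 = 144 ≡ 1.
  S_1 = Σ v_i α_i r_i = 4·4·9 + 1·11·8 + 7·12·8 + 3·3·11 + 11·8·1 = 1091 ≡ 12.
  α_i^2 mod 13 = [3, 4, 1, 9, 12].
  S_2 = Σ v_i α_i^2 r_i = 4·3·9 + 1·4·8 + 7·1·8 + 3·9·11 + 11·12·1 = 625 ≡ 1.
  S = (1, 12, 1) ≠ 0, so r is not a codeword (an error is present).
Step 3: locate the error. For a single error e at position i, S_ℓ = v_i·e·α_i^ℓ, so α_err = S_1/S_0.
  S_0^{−1} = 1^{−1} = 1 (mod 13), so α_err = 12·1 = 12 ≡ 12 = α_3. Error position i = 3.
  Consistency check: S_2/S_1 = 1·12 = 12 ≡ 12 = α_err ✓ (single-error assumption holds).
Step 4: error magnitude e = S_0/v_3 = S_0·∏_{j≠3}(α_3 − α_j) = 1·2 = 2 ≡ 2 (mod 13).
Step 5: correct position 3: c_3 = r_3 − e = 8 − 2 ≡ 6 (mod 13). Hence c = [9, 8, 6, 11, 1].
  Check: interpolating c through the α_i gives m(x) = 4 + 11·x (degree < 2) with m(α_i) = c_i for every i, so c is indeed a codeword.
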